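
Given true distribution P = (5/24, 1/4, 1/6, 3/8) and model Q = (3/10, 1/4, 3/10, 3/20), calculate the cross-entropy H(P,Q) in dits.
0.6556 dits

Cross-entropy: H(P,Q) = -Σ p(x) log q(x)

Alternatively: H(P,Q) = H(P) + D_KL(P||Q)
H(P) = 0.5819 dits
D_KL(P||Q) = 0.0737 dits

H(P,Q) = 0.5819 + 0.0737 = 0.6556 dits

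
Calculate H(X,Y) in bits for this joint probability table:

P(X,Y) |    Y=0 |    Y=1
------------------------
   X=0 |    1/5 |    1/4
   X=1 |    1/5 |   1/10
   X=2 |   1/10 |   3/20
2.5037 bits

Joint entropy is H(X,Y) = -Σ_{x,y} p(x,y) log p(x,y).

Summing over all non-zero entries:
H(X,Y) = -[1/5·log_2(1/5) + 1/4·log_2(1/4) + 1/5·log_2(1/5) + 1/10·log_2(1/10) + 1/10·log_2(1/10) + 3/20·log_2(3/20)]
H(X,Y) = 2.5037 bits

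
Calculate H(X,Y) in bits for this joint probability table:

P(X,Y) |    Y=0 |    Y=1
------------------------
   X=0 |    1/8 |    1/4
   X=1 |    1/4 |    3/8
1.9056 bits

Joint entropy is H(X,Y) = -Σ_{x,y} p(x,y) log p(x,y).

Summing over all non-zero entries:
H(X,Y) = -[1/8·log_2(1/8) + 1/4·log_2(1/4) + 1/4·log_2(1/4) + 3/8·log_2(3/8)]
H(X,Y) = 1.9056 bits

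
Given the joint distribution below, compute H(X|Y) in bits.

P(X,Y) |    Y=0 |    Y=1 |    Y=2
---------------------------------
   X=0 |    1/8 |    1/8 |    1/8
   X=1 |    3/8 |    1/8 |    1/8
0.9056 bits

Using the chain rule: H(X|Y) = H(X,Y) - H(Y)

First, compute H(X,Y) = 2.4056 bits

Marginal P(Y) = (1/2, 1/4, 1/4)
H(Y) = 1.5000 bits

H(X|Y) = H(X,Y) - H(Y) = 2.4056 - 1.5000 = 0.9056 bits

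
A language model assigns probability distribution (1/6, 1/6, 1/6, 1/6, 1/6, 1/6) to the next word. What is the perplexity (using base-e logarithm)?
6.0000

Perplexity is e^H (or exp(H) for natural log).

First, H = -Σ p log p = 1.7918 nats
Perplexity = e^1.7918 = 6.0000

Interpretation: The model's uncertainty is equivalent to choosing uniformly among 6.0 options.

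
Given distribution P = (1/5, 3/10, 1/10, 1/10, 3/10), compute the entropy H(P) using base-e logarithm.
1.5048 nats

Shannon entropy is H(X) = -Σ p(x) log p(x).

For P = (1/5, 3/10, 1/10, 1/10, 3/10):
H = -1/5 × log_e(1/5) -3/10 × log_e(3/10) -1/10 × log_e(1/10) -1/10 × log_e(1/10) -3/10 × log_e(3/10)
H = 1.5048 nats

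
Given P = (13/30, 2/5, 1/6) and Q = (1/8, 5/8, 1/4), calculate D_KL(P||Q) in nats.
0.2926 nats

KL divergence: D_KL(P||Q) = Σ p(x) log(p(x)/q(x))

Computing term by term:
  x=0: 13/30 × log_e[(13/30)/(1/8)] = 13/30 × 1.2432 = 0.5387
  x=1: 2/5 × log_e[(2/5)/(5/8)] = 2/5 × -0.4463 = -0.1785
  x=2: 1/6 × log_e[(1/6)/(1/4)] = 1/6 × -0.4055 = -0.0676

D_KL(P||Q) = 0.2926 nats

Note: KL divergence is always non-negative and equals 0 iff P = Q.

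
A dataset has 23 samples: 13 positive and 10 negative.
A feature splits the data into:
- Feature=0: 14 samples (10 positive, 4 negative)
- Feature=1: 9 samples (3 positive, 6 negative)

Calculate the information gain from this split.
0.1030 bits

Information Gain = H(Y) - H(Y|Feature)

Before split:
P(positive) = 13/23 = 0.5652
H(Y) = 0.9877 bits

After split:
Feature=0: H = 0.8631 bits (weight = 14/23)
Feature=1: H = 0.9183 bits (weight = 9/23)
H(Y|Feature) = (14/23)×0.8631 + (9/23)×0.9183 = 0.8847 bits

Information Gain = 0.9877 - 0.8847 = 0.1030 bits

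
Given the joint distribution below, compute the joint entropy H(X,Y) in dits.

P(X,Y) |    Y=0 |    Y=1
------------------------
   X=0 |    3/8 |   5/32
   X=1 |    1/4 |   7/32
0.5806 dits

Joint entropy is H(X,Y) = -Σ_{x,y} p(x,y) log p(x,y).

Summing over all non-zero entries:
H(X,Y) = -[3/8·log_10(3/8) + 5/32·log_10(5/32) + 1/4·log_10(1/4) + 7/32·log_10(7/32)]
H(X,Y) = 0.5806 dits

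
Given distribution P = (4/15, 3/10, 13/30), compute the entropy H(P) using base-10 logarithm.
0.4673 dits

Shannon entropy is H(X) = -Σ p(x) log p(x).

For P = (4/15, 3/10, 13/30):
H = -4/15 × log_10(4/15) -3/10 × log_10(3/10) -13/30 × log_10(13/30)
H = 0.4673 dits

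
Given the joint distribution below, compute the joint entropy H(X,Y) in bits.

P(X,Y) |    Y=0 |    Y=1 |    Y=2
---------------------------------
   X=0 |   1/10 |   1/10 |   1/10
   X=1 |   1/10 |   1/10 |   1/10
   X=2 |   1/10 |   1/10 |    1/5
3.1219 bits

Joint entropy is H(X,Y) = -Σ_{x,y} p(x,y) log p(x,y).

Summing over all non-zero entries:
H(X,Y) = -[1/10·log_2(1/10) + 1/10·log_2(1/10) + 1/10·log_2(1/10) + 1/10·log_2(1/10) + 1/10·log_2(1/10) + 1/10·log_2(1/10) + 1/10·log_2(1/10) + 1/10·log_2(1/10) + 1/5·log_2(1/5)]
H(X,Y) = 3.1219 bits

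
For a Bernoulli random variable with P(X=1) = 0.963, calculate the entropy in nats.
0.1583 nats

The binary entropy function is:
H(p) = -p log(p) - (1-p) log(1-p)

H(0.963) = -0.963 × log_e(0.963) - 0.037 × log_e(0.037)
H(0.963) = 0.1583 nats

Note: Binary entropy is maximized at p=0.5 (H=1 bit) and minimized at p=0 or p=1 (H=0).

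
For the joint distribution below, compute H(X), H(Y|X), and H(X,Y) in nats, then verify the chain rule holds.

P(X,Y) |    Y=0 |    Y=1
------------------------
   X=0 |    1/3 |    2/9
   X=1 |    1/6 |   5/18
H(X,Y) = 1.3549, H(X) = 0.6870, H(Y|X) = 0.6679 (all in nats)

Chain rule: H(X,Y) = H(X) + H(Y|X)

Left side — joint entropy directly:
H(X,Y) = -Σ p(x,y) log p(x,y) = 1.3549 nats

Right side — compute H(Y|X) from the conditional distributions:
P(X) = (5/9, 4/9), so H(X) = 0.6870 nats
H(Y|X) = Σ_x P(X=x) · H(Y|X=x):
  P(Y|X=0) = (3/5, 2/5), H(Y|X=0) = 0.6730, weight P(X=0) = 5/9
  P(Y|X=1) = (3/8, 5/8), H(Y|X=1) = 0.6616, weight P(X=1) = 4/9
H(Y|X) = 0.6679 nats

H(X) + H(Y|X) = 0.6870 + 0.6679 = 1.3549 nats

Both sides equal 1.3549 nats. ✓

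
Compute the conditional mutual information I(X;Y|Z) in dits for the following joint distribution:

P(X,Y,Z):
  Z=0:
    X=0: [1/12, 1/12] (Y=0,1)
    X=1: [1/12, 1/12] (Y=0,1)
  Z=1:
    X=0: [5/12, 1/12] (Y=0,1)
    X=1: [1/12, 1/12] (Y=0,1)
0.0148 dits

Conditional mutual information: I(X;Y|Z) = H(X|Z) + H(Y|Z) - H(X,Y|Z)

H(Z) = 0.2764
H(X,Z) = 0.5396 → H(X|Z) = 0.2632
H(Y,Z) = 0.5396 → H(Y|Z) = 0.2632
H(X,Y,Z) = 0.7879 → H(X,Y|Z) = 0.5115

I(X;Y|Z) = 0.2632 + 0.2632 - 0.5115 = 0.0148 dits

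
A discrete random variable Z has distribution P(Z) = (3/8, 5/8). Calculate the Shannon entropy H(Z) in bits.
0.9544 bits

Shannon entropy is H(X) = -Σ p(x) log p(x).

For P = (3/8, 5/8):
H = -3/8 × log_2(3/8) -5/8 × log_2(5/8)
H = 0.9544 bits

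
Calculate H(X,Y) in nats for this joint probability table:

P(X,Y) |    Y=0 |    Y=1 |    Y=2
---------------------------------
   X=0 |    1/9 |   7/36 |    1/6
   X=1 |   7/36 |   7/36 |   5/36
1.7722 nats

Joint entropy is H(X,Y) = -Σ_{x,y} p(x,y) log p(x,y).

Summing over all non-zero entries:
H(X,Y) = -[1/9·log_e(1/9) + 7/36·log_e(7/36) + 1/6·log_e(1/6) + 7/36·log_e(7/36) + 7/36·log_e(7/36) + 5/36·log_e(5/36)]
H(X,Y) = 1.7722 nats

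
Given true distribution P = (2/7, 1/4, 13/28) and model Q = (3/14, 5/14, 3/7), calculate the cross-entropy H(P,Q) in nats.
1.0909 nats

Cross-entropy: H(P,Q) = -Σ p(x) log q(x)

Alternatively: H(P,Q) = H(P) + D_KL(P||Q)
H(P) = 1.0607 nats
D_KL(P||Q) = 0.0302 nats

H(P,Q) = 1.0607 + 0.0302 = 1.0909 nats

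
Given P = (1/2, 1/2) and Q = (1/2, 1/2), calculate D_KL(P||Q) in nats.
0.0000 nats

KL divergence: D_KL(P||Q) = Σ p(x) log(p(x)/q(x))

Computing term by term:
  x=0: 1/2 × log_e[(1/2)/(1/2)] = 1/2 × 0.0000 = 0.0000
  x=1: 1/2 × log_e[(1/2)/(1/2)] = 1/2 × 0.0000 = 0.0000

D_KL(P||Q) = 0.0000 nats

Note: KL divergence is always non-negative and equals 0 iff P = Q.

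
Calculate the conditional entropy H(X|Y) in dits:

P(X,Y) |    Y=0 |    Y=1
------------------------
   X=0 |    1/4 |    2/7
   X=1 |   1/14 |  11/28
0.2745 dits

Using the chain rule: H(X|Y) = H(X,Y) - H(Y)

First, compute H(X,Y) = 0.5472 dits

Marginal P(Y) = (9/28, 19/28)
H(Y) = 0.2727 dits

H(X|Y) = H(X,Y) - H(Y) = 0.5472 - 0.2727 = 0.2745 dits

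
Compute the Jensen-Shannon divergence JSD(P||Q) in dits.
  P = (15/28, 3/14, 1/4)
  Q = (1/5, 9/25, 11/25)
0.0271 dits

Jensen-Shannon divergence is:
JSD(P||Q) = 0.5 × D_KL(P||M) + 0.5 × D_KL(Q||M)
where M = 0.5 × (P + Q) is the mixture distribution.

M = 0.5 × (15/28, 3/14, 1/4) + 0.5 × (1/5, 9/25, 11/25) = (0.367857, 0.287143, 0.345)

D_KL(P||M) = 0.0253 dits
D_KL(Q||M) = 0.0289 dits

JSD(P||Q) = 0.5 × 0.0253 + 0.5 × 0.0289 = 0.0271 dits

Unlike KL divergence, JSD is symmetric and bounded: 0 ≤ JSD ≤ log(2).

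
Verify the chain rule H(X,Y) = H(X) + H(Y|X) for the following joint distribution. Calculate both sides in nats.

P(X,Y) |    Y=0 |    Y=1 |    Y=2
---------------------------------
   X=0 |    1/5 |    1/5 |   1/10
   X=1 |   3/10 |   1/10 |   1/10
H(X,Y) = 1.6957, H(X) = 0.6931, H(Y|X) = 1.0026 (all in nats)

Chain rule: H(X,Y) = H(X) + H(Y|X)

Left side — joint entropy directly:
H(X,Y) = -Σ p(x,y) log p(x,y) = 1.6957 nats

Right side — compute H(Y|X) from the conditional distributions:
P(X) = (1/2, 1/2), so H(X) = 0.6931 nats
H(Y|X) = Σ_x P(X=x) · H(Y|X=x):
  P(Y|X=0) = (2/5, 2/5, 1/5), H(Y|X=0) = 1.0549, weight P(X=0) = 1/2
  P(Y|X=1) = (3/5, 1/5, 1/5), H(Y|X=1) = 0.9503, weight P(X=1) = 1/2
H(Y|X) = 1.0026 nats

H(X) + H(Y|X) = 0.6931 + 1.0026 = 1.6957 nats

Both sides equal 1.6957 nats. ✓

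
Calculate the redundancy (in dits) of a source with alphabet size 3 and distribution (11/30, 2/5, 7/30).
0.0107 dits

Redundancy measures how far a source is from maximum entropy:
R = H_max - H(X)

Maximum entropy for 3 symbols: H_max = log_10(3) = 0.4771 dits
Actual entropy: H(X) = 0.4664 dits
Redundancy: R = 0.4771 - 0.4664 = 0.0107 dits

This redundancy represents potential for compression: the source could be compressed by 0.0107 dits per symbol.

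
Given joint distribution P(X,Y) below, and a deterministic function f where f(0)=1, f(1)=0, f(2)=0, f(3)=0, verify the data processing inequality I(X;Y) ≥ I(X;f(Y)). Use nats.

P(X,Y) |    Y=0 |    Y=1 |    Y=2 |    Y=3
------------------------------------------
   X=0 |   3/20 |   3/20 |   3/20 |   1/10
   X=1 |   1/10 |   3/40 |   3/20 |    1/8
I(X;Y) = 0.0142, I(X;f(Y)) = 0.0017, inequality holds: 0.0142 ≥ 0.0017

Data Processing Inequality: For any Markov chain X → Y → Z, we have I(X;Y) ≥ I(X;Z).

Here Z = f(Y) is a deterministic function of Y, forming X → Y → Z.

Original I(X;Y) = 0.0142 nats

After applying f:
P(X,Z) where Z=f(Y):
- P(X,Z=0) = P(X,Y=1) + P(X,Y=2) + P(X,Y=3)
- P(X,Z=1) = P(X,Y=0)

I(X;Z) = I(X;f(Y)) = 0.0017 nats

Verification: 0.0142 ≥ 0.0017 ✓

Information cannot be created by processing; the function f can only lose information about X.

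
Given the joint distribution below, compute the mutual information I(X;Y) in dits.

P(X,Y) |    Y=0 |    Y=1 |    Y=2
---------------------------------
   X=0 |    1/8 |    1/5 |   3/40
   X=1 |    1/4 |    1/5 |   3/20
0.0060 dits

Mutual information: I(X;Y) = H(X) + H(Y) - H(X,Y)

Marginals:
P(X) = (2/5, 3/5), H(X) = 0.2923 dits
P(Y) = (3/8, 2/5, 9/40), H(Y) = 0.4647 dits

Joint entropy: H(X,Y) = 0.7509 dits

I(X;Y) = 0.2923 + 0.4647 - 0.7509 = 0.0060 dits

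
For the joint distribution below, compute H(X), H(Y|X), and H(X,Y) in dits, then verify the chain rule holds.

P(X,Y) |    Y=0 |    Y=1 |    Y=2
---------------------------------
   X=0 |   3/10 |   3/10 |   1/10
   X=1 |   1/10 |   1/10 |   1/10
H(X,Y) = 0.7137, H(X) = 0.2653, H(Y|X) = 0.4484 (all in dits)

Chain rule: H(X,Y) = H(X) + H(Y|X)

Left side — joint entropy directly:
H(X,Y) = -Σ p(x,y) log p(x,y) = 0.7137 dits

Right side — compute H(Y|X) from the conditional distributions:
P(X) = (7/10, 3/10), so H(X) = 0.2653 dits
H(Y|X) = Σ_x P(X=x) · H(Y|X=x):
  P(Y|X=0) = (3/7, 3/7, 1/7), H(Y|X=0) = 0.4361, weight P(X=0) = 7/10
  P(Y|X=1) = (1/3, 1/3, 1/3), H(Y|X=1) = 0.4771, weight P(X=1) = 3/10
H(Y|X) = 0.4484 dits

H(X) + H(Y|X) = 0.2653 + 0.4484 = 0.7137 dits

Both sides equal 0.7137 dits. ✓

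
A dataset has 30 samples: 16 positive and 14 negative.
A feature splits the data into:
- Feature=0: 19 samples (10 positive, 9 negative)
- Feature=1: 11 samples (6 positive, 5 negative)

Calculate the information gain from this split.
0.0002 bits

Information Gain = H(Y) - H(Y|Feature)

Before split:
P(positive) = 16/30 = 0.5333
H(Y) = 0.9968 bits

After split:
Feature=0: H = 0.9980 bits (weight = 19/30)
Feature=1: H = 0.9940 bits (weight = 11/30)
H(Y|Feature) = (19/30)×0.9980 + (11/30)×0.9940 = 0.9965 bits

Information Gain = 0.9968 - 0.9965 = 0.0002 bits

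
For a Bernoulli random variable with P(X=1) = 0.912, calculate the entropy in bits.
0.4298 bits

The binary entropy function is:
H(p) = -p log(p) - (1-p) log(1-p)

H(0.912) = -0.912 × log_2(0.912) - 0.088 × log_2(0.088)
H(0.912) = 0.4298 bits

Note: Binary entropy is maximized at p=0.5 (H=1 bit) and minimized at p=0 or p=1 (H=0).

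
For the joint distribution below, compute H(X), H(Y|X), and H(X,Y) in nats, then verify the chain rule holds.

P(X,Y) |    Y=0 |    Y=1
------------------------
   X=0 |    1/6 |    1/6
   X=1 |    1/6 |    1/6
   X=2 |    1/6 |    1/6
H(X,Y) = 1.7918, H(X) = 1.0986, H(Y|X) = 0.6931 (all in nats)

Chain rule: H(X,Y) = H(X) + H(Y|X)

Left side — joint entropy directly:
H(X,Y) = -Σ p(x,y) log p(x,y) = 1.7918 nats

Right side — compute H(Y|X) from the conditional distributions:
P(X) = (1/3, 1/3, 1/3), so H(X) = 1.0986 nats
H(Y|X) = Σ_x P(X=x) · H(Y|X=x):
  P(Y|X=0) = (1/2, 1/2), H(Y|X=0) = 0.6931, weight P(X=0) = 1/3
  P(Y|X=1) = (1/2, 1/2), H(Y|X=1) = 0.6931, weight P(X=1) = 1/3
  P(Y|X=2) = (1/2, 1/2), H(Y|X=2) = 0.6931, weight P(X=2) = 1/3
H(Y|X) = 0.6931 nats

H(X) + H(Y|X) = 1.0986 + 0.6931 = 1.7918 nats

Both sides equal 1.7918 nats. ✓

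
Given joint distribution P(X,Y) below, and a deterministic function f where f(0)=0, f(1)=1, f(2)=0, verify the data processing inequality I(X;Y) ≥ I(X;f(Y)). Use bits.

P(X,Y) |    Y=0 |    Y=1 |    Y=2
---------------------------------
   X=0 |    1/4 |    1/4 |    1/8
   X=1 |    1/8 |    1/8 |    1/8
I(X;Y) = 0.0157, I(X;f(Y)) = 0.0032, inequality holds: 0.0157 ≥ 0.0032

Data Processing Inequality: For any Markov chain X → Y → Z, we have I(X;Y) ≥ I(X;Z).

Here Z = f(Y) is a deterministic function of Y, forming X → Y → Z.

Original I(X;Y) = 0.0157 bits

After applying f:
P(X,Z) where Z=f(Y):
- P(X,Z=0) = P(X,Y=0) + P(X,Y=2)
- P(X,Z=1) = P(X,Y=1)

I(X;Z) = I(X;f(Y)) = 0.0032 bits

Verification: 0.0157 ≥ 0.0032 ✓

Information cannot be created by processing; the function f can only lose information about X.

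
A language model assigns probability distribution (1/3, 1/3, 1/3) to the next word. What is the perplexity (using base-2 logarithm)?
3.0000

Perplexity is 2^H (or exp(H) for natural log).

First, H = -Σ p log p = 1.5850 bits
Perplexity = 2^1.5850 = 3.0000

Interpretation: The model's uncertainty is equivalent to choosing uniformly among 3.0 options.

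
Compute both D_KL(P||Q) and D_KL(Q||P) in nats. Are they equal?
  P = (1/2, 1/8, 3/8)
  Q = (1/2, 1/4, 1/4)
D_KL(P||Q) = 0.0654, D_KL(Q||P) = 0.0719

KL divergence is not symmetric: D_KL(P||Q) ≠ D_KL(Q||P) in general.

D_KL(P||Q) = 0.0654 nats
D_KL(Q||P) = 0.0719 nats

No, they are not equal!

This asymmetry is why KL divergence is not a true distance metric.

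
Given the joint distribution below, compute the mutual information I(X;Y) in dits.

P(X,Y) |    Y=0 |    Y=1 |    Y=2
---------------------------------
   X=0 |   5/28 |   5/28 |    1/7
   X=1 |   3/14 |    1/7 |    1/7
0.0016 dits

Mutual information: I(X;Y) = H(X) + H(Y) - H(X,Y)

Marginals:
P(X) = (1/2, 1/2), H(X) = 0.3010 dits
P(Y) = (11/28, 9/28, 2/7), H(Y) = 0.4733 dits

Joint entropy: H(X,Y) = 0.7728 dits

I(X;Y) = 0.3010 + 0.4733 - 0.7728 = 0.0016 dits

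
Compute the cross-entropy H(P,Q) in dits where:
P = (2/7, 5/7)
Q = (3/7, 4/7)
0.2787 dits

Cross-entropy: H(P,Q) = -Σ p(x) log q(x)

Alternatively: H(P,Q) = H(P) + D_KL(P||Q)
H(P) = 0.2598 dits
D_KL(P||Q) = 0.0189 dits

H(P,Q) = 0.2598 + 0.0189 = 0.2787 dits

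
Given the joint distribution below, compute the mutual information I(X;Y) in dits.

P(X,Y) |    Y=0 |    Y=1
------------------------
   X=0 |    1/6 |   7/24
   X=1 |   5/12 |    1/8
0.0374 dits

Mutual information: I(X;Y) = H(X) + H(Y) - H(X,Y)

Marginals:
P(X) = (11/24, 13/24), H(X) = 0.2995 dits
P(Y) = (7/12, 5/12), H(Y) = 0.2950 dits

Joint entropy: H(X,Y) = 0.5571 dits

I(X;Y) = 0.2995 + 0.2950 - 0.5571 = 0.0374 dits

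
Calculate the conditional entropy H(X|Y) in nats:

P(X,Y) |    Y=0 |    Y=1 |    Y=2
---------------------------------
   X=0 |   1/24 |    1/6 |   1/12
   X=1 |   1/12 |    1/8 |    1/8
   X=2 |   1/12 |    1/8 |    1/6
1.0713 nats

Using the chain rule: H(X|Y) = H(X,Y) - H(Y)

First, compute H(X,Y) = 2.1307 nats

Marginal P(Y) = (5/24, 5/12, 3/8)
H(Y) = 1.0594 nats

H(X|Y) = H(X,Y) - H(Y) = 2.1307 - 1.0594 = 1.0713 nats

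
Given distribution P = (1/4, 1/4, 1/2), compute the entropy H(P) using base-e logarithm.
1.0397 nats

Shannon entropy is H(X) = -Σ p(x) log p(x).

For P = (1/4, 1/4, 1/2):
H = -1/4 × log_e(1/4) -1/4 × log_e(1/4) -1/2 × log_e(1/2)
H = 1.0397 nats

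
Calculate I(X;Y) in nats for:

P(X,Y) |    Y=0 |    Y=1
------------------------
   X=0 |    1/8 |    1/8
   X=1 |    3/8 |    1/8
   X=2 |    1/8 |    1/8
0.0338 nats

Mutual information: I(X;Y) = H(X) + H(Y) - H(X,Y)

Marginals:
P(X) = (1/4, 1/2, 1/4), H(X) = 1.0397 nats
P(Y) = (5/8, 3/8), H(Y) = 0.6616 nats

Joint entropy: H(X,Y) = 1.6675 nats

I(X;Y) = 1.0397 + 0.6616 - 1.6675 = 0.0338 nats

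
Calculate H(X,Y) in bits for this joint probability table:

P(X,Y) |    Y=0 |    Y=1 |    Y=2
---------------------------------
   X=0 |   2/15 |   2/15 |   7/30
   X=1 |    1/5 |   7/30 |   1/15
2.4798 bits

Joint entropy is H(X,Y) = -Σ_{x,y} p(x,y) log p(x,y).

Summing over all non-zero entries:
H(X,Y) = -[2/15·log_2(2/15) + 2/15·log_2(2/15) + 7/30·log_2(7/30) + 1/5·log_2(1/5) + 7/30·log_2(7/30) + 1/15·log_2(1/15)]
H(X,Y) = 2.4798 bits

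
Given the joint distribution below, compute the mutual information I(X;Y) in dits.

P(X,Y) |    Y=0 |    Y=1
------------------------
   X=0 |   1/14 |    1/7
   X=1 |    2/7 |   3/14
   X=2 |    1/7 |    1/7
0.0075 dits

Mutual information: I(X;Y) = H(X) + H(Y) - H(X,Y)

Marginals:
P(X) = (3/14, 1/2, 2/7), H(X) = 0.4493 dits
P(Y) = (1/2, 1/2), H(Y) = 0.3010 dits

Joint entropy: H(X,Y) = 0.7429 dits

I(X;Y) = 0.4493 + 0.3010 - 0.7429 = 0.0075 dits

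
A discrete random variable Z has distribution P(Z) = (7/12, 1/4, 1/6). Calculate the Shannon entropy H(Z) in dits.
0.4168 dits

Shannon entropy is H(X) = -Σ p(x) log p(x).

For P = (7/12, 1/4, 1/6):
H = -7/12 × log_10(7/12) -1/4 × log_10(1/4) -1/6 × log_10(1/6)
H = 0.4168 dits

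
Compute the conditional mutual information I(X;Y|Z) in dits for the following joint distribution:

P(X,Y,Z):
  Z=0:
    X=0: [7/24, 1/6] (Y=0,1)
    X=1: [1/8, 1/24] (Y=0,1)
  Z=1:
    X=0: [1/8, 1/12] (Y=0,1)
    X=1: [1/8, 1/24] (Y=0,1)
0.0037 dits

Conditional mutual information: I(X;Y|Z) = H(X|Z) + H(Y|Z) - H(X,Y|Z)

H(Z) = 0.2873
H(X,Z) = 0.5566 → H(X|Z) = 0.2693
H(Y,Z) = 0.5637 → H(Y|Z) = 0.2764
H(X,Y,Z) = 0.8294 → H(X,Y|Z) = 0.5421

I(X;Y|Z) = 0.2693 + 0.2764 - 0.5421 = 0.0037 dits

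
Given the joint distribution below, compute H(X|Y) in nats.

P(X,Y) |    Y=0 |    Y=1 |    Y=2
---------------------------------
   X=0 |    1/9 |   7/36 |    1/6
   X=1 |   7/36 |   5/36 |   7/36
0.6759 nats

Using the chain rule: H(X|Y) = H(X,Y) - H(Y)

First, compute H(X,Y) = 1.7722 nats

Marginal P(Y) = (11/36, 1/3, 13/36)
H(Y) = 1.0963 nats

H(X|Y) = H(X,Y) - H(Y) = 1.7722 - 1.0963 = 0.6759 nats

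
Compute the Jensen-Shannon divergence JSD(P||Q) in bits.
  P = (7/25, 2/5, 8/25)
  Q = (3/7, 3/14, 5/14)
0.0326 bits

Jensen-Shannon divergence is:
JSD(P||Q) = 0.5 × D_KL(P||M) + 0.5 × D_KL(Q||M)
where M = 0.5 × (P + Q) is the mixture distribution.

M = 0.5 × (7/25, 2/5, 8/25) + 0.5 × (3/7, 3/14, 5/14) = (0.354286, 0.307143, 0.338571)

D_KL(P||M) = 0.0313 bits
D_KL(Q||M) = 0.0339 bits

JSD(P||Q) = 0.5 × 0.0313 + 0.5 × 0.0339 = 0.0326 bits

Unlike KL divergence, JSD is symmetric and bounded: 0 ≤ JSD ≤ log(2).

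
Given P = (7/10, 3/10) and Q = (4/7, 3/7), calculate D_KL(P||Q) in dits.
0.0152 dits

KL divergence: D_KL(P||Q) = Σ p(x) log(p(x)/q(x))

Computing term by term:
  x=0: 7/10 × log_10[(7/10)/(4/7)] = 7/10 × 0.0881 = 0.0617
  x=1: 3/10 × log_10[(3/10)/(3/7)] = 3/10 × -0.1549 = -0.0465

D_KL(P||Q) = 0.0152 dits

Note: KL divergence is always non-negative and equals 0 iff P = Q.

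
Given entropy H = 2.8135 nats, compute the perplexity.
16.6682

Perplexity is e^H (or exp(H) for natural log).

H = 2.8135 nats
Perplexity = e^2.8135 = 16.6682

Interpretation: The model's uncertainty is equivalent to choosing uniformly among 16.7 options.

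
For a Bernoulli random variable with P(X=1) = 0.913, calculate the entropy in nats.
0.2955 nats

The binary entropy function is:
H(p) = -p log(p) - (1-p) log(1-p)

H(0.913) = -0.913 × log_e(0.913) - 0.087 × log_e(0.087)
H(0.913) = 0.2955 nats

Note: Binary entropy is maximized at p=0.5 (H=1 bit) and minimized at p=0 or p=1 (H=0).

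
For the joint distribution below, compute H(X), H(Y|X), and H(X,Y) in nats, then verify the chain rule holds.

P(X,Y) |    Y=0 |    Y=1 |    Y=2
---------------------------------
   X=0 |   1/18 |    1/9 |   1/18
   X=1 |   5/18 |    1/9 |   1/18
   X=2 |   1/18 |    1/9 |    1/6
H(X,Y) = 2.0292, H(X) = 1.0609, H(Y|X) = 0.9683 (all in nats)

Chain rule: H(X,Y) = H(X) + H(Y|X)

Left side — joint entropy directly:
H(X,Y) = -Σ p(x,y) log p(x,y) = 2.0292 nats

Right side — compute H(Y|X) from the conditional distributions:
P(X) = (2/9, 4/9, 1/3), so H(X) = 1.0609 nats
H(Y|X) = Σ_x P(X=x) · H(Y|X=x):
  P(Y|X=0) = (1/4, 1/2, 1/4), H(Y|X=0) = 1.0397, weight P(X=0) = 2/9
  P(Y|X=1) = (5/8, 1/4, 1/8), H(Y|X=1) = 0.9003, weight P(X=1) = 4/9
  P(Y|X=2) = (1/6, 1/3, 1/2), H(Y|X=2) = 1.0114, weight P(X=2) = 1/3
H(Y|X) = 0.9683 nats

H(X) + H(Y|X) = 1.0609 + 0.9683 = 2.0292 nats

Both sides equal 2.0292 nats. ✓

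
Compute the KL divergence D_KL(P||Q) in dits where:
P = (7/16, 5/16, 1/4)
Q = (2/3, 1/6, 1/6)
0.0493 dits

KL divergence: D_KL(P||Q) = Σ p(x) log(p(x)/q(x))

Computing term by term:
  x=0: 7/16 × log_10[(7/16)/(2/3)] = 7/16 × -0.1829 = -0.0800
  x=1: 5/16 × log_10[(5/16)/(1/6)] = 5/16 × 0.2730 = 0.0853
  x=2: 1/4 × log_10[(1/4)/(1/6)] = 1/4 × 0.1761 = 0.0440

D_KL(P||Q) = 0.0493 dits

Note: KL divergence is always non-negative and equals 0 iff P = Q.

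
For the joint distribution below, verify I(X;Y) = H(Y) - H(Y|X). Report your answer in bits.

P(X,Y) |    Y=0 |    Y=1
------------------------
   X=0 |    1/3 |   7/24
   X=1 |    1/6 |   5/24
I(X;Y) = 0.0054 bits

Mutual information has multiple equivalent forms:
- I(X;Y) = H(X) - H(X|Y)
- I(X;Y) = H(Y) - H(Y|X)
- I(X;Y) = H(X) + H(Y) - H(X,Y)

Computing all quantities:
H(X) = 0.9544, H(Y) = 1.0000, H(X,Y) = 1.9491
H(X|Y) = 0.9491, H(Y|X) = 0.9946

Verification:
H(X) - H(X|Y) = 0.9544 - 0.9491 = 0.0054
H(Y) - H(Y|X) = 1.0000 - 0.9946 = 0.0054
H(X) + H(Y) - H(X,Y) = 0.9544 + 1.0000 - 1.9491 = 0.0054

All forms give I(X;Y) = 0.0054 bits. ✓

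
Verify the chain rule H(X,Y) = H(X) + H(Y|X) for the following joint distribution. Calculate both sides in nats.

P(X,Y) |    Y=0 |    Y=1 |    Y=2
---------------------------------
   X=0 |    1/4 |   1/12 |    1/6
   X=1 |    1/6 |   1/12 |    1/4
H(X,Y) = 1.7046, H(X) = 0.6931, H(Y|X) = 1.0114 (all in nats)

Chain rule: H(X,Y) = H(X) + H(Y|X)

Left side — joint entropy directly:
H(X,Y) = -Σ p(x,y) log p(x,y) = 1.7046 nats

Right side — compute H(Y|X) from the conditional distributions:
P(X) = (1/2, 1/2), so H(X) = 0.6931 nats
H(Y|X) = Σ_x P(X=x) · H(Y|X=x):
  P(Y|X=0) = (1/2, 1/6, 1/3), H(Y|X=0) = 1.0114, weight P(X=0) = 1/2
  P(Y|X=1) = (1/3, 1/6, 1/2), H(Y|X=1) = 1.0114, weight P(X=1) = 1/2
H(Y|X) = 1.0114 nats

H(X) + H(Y|X) = 0.6931 + 1.0114 = 1.7046 nats

Both sides equal 1.7046 nats. ✓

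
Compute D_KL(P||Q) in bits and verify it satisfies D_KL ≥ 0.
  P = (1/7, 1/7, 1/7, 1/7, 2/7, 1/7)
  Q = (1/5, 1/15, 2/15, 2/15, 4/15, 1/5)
0.0753 bits

KL divergence satisfies the Gibbs inequality: D_KL(P||Q) ≥ 0 for all distributions P, Q.

D_KL(P||Q) = Σ p(x) log(p(x)/q(x))
Term by term:
  x=0: 1/7 × log_2[(1/7)/(1/5)] = -0.0693
  x=1: 1/7 × log_2[(1/7)/(1/15)] = 0.1571
  x=2: 1/7 × log_2[(1/7)/(2/15)] = 0.0142
  x=3: 1/7 × log_2[(1/7)/(2/15)] = 0.0142
  x=4: 2/7 × log_2[(2/7)/(4/15)] = 0.0284
  x=5: 1/7 × log_2[(1/7)/(1/5)] = -0.0693
D_KL(P||Q) = 0.0753 bits

D_KL(P||Q) = 0.0753 ≥ 0 ✓

This non-negativity is a fundamental property: relative entropy cannot be negative because it measures how different Q is from P.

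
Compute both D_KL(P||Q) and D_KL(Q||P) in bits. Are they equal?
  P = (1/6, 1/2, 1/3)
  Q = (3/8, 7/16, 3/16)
D_KL(P||Q) = 0.1780, D_KL(Q||P) = 0.1988

KL divergence is not symmetric: D_KL(P||Q) ≠ D_KL(Q||P) in general.

D_KL(P||Q) = 0.1780 bits
D_KL(Q||P) = 0.1988 bits

No, they are not equal!

This asymmetry is why KL divergence is not a true distance metric.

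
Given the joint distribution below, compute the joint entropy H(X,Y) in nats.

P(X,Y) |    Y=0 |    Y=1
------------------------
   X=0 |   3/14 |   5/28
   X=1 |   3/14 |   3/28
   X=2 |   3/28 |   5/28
1.7541 nats

Joint entropy is H(X,Y) = -Σ_{x,y} p(x,y) log p(x,y).

Summing over all non-zero entries:
H(X,Y) = -[3/14·log_e(3/14) + 5/28·log_e(5/28) + 3/14·log_e(3/14) + 3/28·log_e(3/28) + 3/28·log_e(3/28) + 5/28·log_e(5/28)]
H(X,Y) = 1.7541 nats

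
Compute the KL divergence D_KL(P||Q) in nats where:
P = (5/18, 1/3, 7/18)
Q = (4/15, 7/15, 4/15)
0.0459 nats

KL divergence: D_KL(P||Q) = Σ p(x) log(p(x)/q(x))

Computing term by term:
  x=0: 5/18 × log_e[(5/18)/(4/15)] = 5/18 × 0.0408 = 0.0113
  x=1: 1/3 × log_e[(1/3)/(7/15)] = 1/3 × -0.3365 = -0.1122
  x=2: 7/18 × log_e[(7/18)/(4/15)] = 7/18 × 0.3773 = 0.1467

D_KL(P||Q) = 0.0459 nats

Note: KL divergence is always non-negative and equals 0 iff P = Q.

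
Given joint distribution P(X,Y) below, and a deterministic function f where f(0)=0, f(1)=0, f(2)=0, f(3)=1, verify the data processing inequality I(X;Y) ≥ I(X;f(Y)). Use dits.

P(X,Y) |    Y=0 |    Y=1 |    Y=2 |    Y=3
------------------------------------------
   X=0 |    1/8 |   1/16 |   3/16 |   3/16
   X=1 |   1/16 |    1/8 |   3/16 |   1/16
I(X;Y) = 0.0200, I(X;f(Y)) = 0.0108, inequality holds: 0.0200 ≥ 0.0108

Data Processing Inequality: For any Markov chain X → Y → Z, we have I(X;Y) ≥ I(X;Z).

Here Z = f(Y) is a deterministic function of Y, forming X → Y → Z.

Original I(X;Y) = 0.0200 dits

After applying f:
P(X,Z) where Z=f(Y):
- P(X,Z=0) = P(X,Y=0) + P(X,Y=1) + P(X,Y=2)
- P(X,Z=1) = P(X,Y=3)

I(X;Z) = I(X;f(Y)) = 0.0108 dits

Verification: 0.0200 ≥ 0.0108 ✓

Information cannot be created by processing; the function f can only lose information about X.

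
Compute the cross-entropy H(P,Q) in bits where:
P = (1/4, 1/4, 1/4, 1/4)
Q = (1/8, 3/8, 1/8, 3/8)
2.2075 bits

Cross-entropy: H(P,Q) = -Σ p(x) log q(x)

Alternatively: H(P,Q) = H(P) + D_KL(P||Q)
H(P) = 2.0000 bits
D_KL(P||Q) = 0.2075 bits

H(P,Q) = 2.0000 + 0.2075 = 2.2075 bits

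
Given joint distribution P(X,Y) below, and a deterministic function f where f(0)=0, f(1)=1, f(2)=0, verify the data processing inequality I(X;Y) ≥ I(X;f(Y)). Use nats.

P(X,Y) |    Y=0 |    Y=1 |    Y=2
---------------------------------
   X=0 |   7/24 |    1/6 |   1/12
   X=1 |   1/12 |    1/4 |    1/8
I(X;Y) = 0.0704, I(X;f(Y)) = 0.0291, inequality holds: 0.0704 ≥ 0.0291

Data Processing Inequality: For any Markov chain X → Y → Z, we have I(X;Y) ≥ I(X;Z).

Here Z = f(Y) is a deterministic function of Y, forming X → Y → Z.

Original I(X;Y) = 0.0704 nats

After applying f:
P(X,Z) where Z=f(Y):
- P(X,Z=0) = P(X,Y=0) + P(X,Y=2)
- P(X,Z=1) = P(X,Y=1)

I(X;Z) = I(X;f(Y)) = 0.0291 nats

Verification: 0.0704 ≥ 0.0291 ✓

Information cannot be created by processing; the function f can only lose information about X.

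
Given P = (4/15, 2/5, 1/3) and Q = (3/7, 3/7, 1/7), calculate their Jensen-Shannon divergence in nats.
0.0294 nats

Jensen-Shannon divergence is:
JSD(P||Q) = 0.5 × D_KL(P||M) + 0.5 × D_KL(Q||M)
where M = 0.5 × (P + Q) is the mixture distribution.

M = 0.5 × (4/15, 2/5, 1/3) + 0.5 × (3/7, 3/7, 1/7) = (0.347619, 0.414286, 5/21)

D_KL(P||M) = 0.0274 nats
D_KL(Q||M) = 0.0313 nats

JSD(P||Q) = 0.5 × 0.0274 + 0.5 × 0.0313 = 0.0294 nats

Unlike KL divergence, JSD is symmetric and bounded: 0 ≤ JSD ≤ log(2).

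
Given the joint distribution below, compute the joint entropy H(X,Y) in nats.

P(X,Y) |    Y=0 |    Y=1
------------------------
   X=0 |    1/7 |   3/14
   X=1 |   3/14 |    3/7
1.3013 nats

Joint entropy is H(X,Y) = -Σ_{x,y} p(x,y) log p(x,y).

Summing over all non-zero entries:
H(X,Y) = -[1/7·log_e(1/7) + 3/14·log_e(3/14) + 3/14·log_e(3/14) + 3/7·log_e(3/7)]
H(X,Y) = 1.3013 nats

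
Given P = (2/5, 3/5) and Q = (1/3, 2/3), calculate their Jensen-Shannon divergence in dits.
0.0010 dits

Jensen-Shannon divergence is:
JSD(P||Q) = 0.5 × D_KL(P||M) + 0.5 × D_KL(Q||M)
where M = 0.5 × (P + Q) is the mixture distribution.

M = 0.5 × (2/5, 3/5) + 0.5 × (1/3, 2/3) = (11/30, 19/30)

D_KL(P||M) = 0.0010 dits
D_KL(Q||M) = 0.0011 dits

JSD(P||Q) = 0.5 × 0.0010 + 0.5 × 0.0011 = 0.0010 dits

Unlike KL divergence, JSD is symmetric and bounded: 0 ≤ JSD ≤ log(2).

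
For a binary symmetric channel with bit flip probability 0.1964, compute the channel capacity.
0.2853 bits

For a binary symmetric channel (BSC) with error probability p:
Capacity C = 1 - H(p) bits per symbol

where H(p) = -p log₂(p) - (1-p) log₂(1-p) is the binary entropy function.

H(0.1964) = 0.7147 bits
C = 1 - 0.7147 = 0.2853 bits per symbol

This means we can reliably transmit up to 0.2853 bits of information per channel use.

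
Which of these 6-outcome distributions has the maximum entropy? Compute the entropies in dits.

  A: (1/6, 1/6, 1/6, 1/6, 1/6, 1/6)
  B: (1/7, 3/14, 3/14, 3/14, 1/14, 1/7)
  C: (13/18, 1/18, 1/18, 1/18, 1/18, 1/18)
A

For a discrete distribution over n outcomes, entropy is maximized by the uniform distribution.

Computing entropies:
H(A) = 0.7782 dits
H(B) = 0.7534 dits
H(C) = 0.4508 dits

The uniform distribution (where all probabilities equal 1/6) achieves the maximum entropy of log_10(6) = 0.7782 dits.

Distribution A has the highest entropy.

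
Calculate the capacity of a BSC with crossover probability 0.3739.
0.0464 bits

For a binary symmetric channel (BSC) with error probability p:
Capacity C = 1 - H(p) bits per symbol

where H(p) = -p log₂(p) - (1-p) log₂(1-p) is the binary entropy function.

H(0.3739) = 0.9536 bits
C = 1 - 0.9536 = 0.0464 bits per symbol

This means we can reliably transmit up to 0.0464 bits of information per channel use.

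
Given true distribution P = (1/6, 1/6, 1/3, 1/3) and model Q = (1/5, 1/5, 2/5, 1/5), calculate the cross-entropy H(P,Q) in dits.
0.5986 dits

Cross-entropy: H(P,Q) = -Σ p(x) log q(x)

Alternatively: H(P,Q) = H(P) + D_KL(P||Q)
H(P) = 0.5775 dits
D_KL(P||Q) = 0.0212 dits

H(P,Q) = 0.5775 + 0.0212 = 0.5986 dits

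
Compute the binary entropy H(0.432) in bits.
0.9866 bits

The binary entropy function is:
H(p) = -p log(p) - (1-p) log(1-p)

H(0.432) = -0.432 × log_2(0.432) - 0.568 × log_2(0.568)
H(0.432) = 0.9866 bits

Note: Binary entropy is maximized at p=0.5 (H=1 bit) and minimized at p=0 or p=1 (H=0).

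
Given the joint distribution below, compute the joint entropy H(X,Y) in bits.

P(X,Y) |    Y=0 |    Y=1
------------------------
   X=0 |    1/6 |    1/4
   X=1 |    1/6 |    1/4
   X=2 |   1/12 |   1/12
2.4591 bits

Joint entropy is H(X,Y) = -Σ_{x,y} p(x,y) log p(x,y).

Summing over all non-zero entries:
H(X,Y) = -[1/6·log_2(1/6) + 1/4·log_2(1/4) + 1/6·log_2(1/6) + 1/4·log_2(1/4) + 1/12·log_2(1/12) + 1/12·log_2(1/12)]
H(X,Y) = 2.4591 bits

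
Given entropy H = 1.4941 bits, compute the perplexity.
2.8169

Perplexity is 2^H (or exp(H) for natural log).

H = 1.4941 bits
Perplexity = 2^1.4941 = 2.8169

Interpretation: The model's uncertainty is equivalent to choosing uniformly among 2.8 options.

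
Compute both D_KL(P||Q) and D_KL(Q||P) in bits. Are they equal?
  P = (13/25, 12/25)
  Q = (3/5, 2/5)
D_KL(P||Q) = 0.0189, D_KL(Q||P) = 0.0187

KL divergence is not symmetric: D_KL(P||Q) ≠ D_KL(Q||P) in general.

D_KL(P||Q) = 0.0189 bits
D_KL(Q||P) = 0.0187 bits

No, they are not equal!

This asymmetry is why KL divergence is not a true distance metric.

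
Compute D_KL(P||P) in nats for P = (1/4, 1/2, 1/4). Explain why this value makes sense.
0.0000 nats

KL divergence satisfies the Gibbs inequality: D_KL(P||Q) ≥ 0 for all distributions P, Q.

D_KL(P||Q) = Σ p(x) log(p(x)/q(x))
Each term is p(x) × log_e(p(x)/p(x)) = p(x) × log_e(1) = 0, so the sum is 0.
D_KL(P||Q) = 0.0000 nats

When P = Q, the KL divergence is exactly 0, as there is no 'divergence' between identical distributions.

This non-negativity is a fundamental property: relative entropy cannot be negative because it measures how different Q is from P.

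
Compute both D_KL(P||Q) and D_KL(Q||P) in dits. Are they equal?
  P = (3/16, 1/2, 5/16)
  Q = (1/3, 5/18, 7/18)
D_KL(P||Q) = 0.0511, D_KL(Q||P) = 0.0493

KL divergence is not symmetric: D_KL(P||Q) ≠ D_KL(Q||P) in general.

D_KL(P||Q) = 0.0511 dits
D_KL(Q||P) = 0.0493 dits

No, they are not equal!

This asymmetry is why KL divergence is not a true distance metric.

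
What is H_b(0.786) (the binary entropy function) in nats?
0.5192 nats

The binary entropy function is:
H(p) = -p log(p) - (1-p) log(1-p)

H(0.786) = -0.786 × log_e(0.786) - 0.214 × log_e(0.214)
H(0.786) = 0.5192 nats

Note: Binary entropy is maximized at p=0.5 (H=1 bit) and minimized at p=0 or p=1 (H=0).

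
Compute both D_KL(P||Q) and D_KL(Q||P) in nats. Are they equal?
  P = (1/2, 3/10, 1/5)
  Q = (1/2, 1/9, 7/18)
D_KL(P||Q) = 0.1650, D_KL(Q||P) = 0.1482

KL divergence is not symmetric: D_KL(P||Q) ≠ D_KL(Q||P) in general.

D_KL(P||Q) = 0.1650 nats
D_KL(Q||P) = 0.1482 nats

No, they are not equal!

This asymmetry is why KL divergence is not a true distance metric.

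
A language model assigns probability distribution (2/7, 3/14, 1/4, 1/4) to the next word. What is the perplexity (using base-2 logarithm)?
3.9796

Perplexity is 2^H (or exp(H) for natural log).

First, H = -Σ p log p = 1.9926 bits
Perplexity = 2^1.9926 = 3.9796

Interpretation: The model's uncertainty is equivalent to choosing uniformly among 4.0 options.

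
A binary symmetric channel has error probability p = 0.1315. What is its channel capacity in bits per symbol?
0.4385 bits

For a binary symmetric channel (BSC) with error probability p:
Capacity C = 1 - H(p) bits per symbol

where H(p) = -p log₂(p) - (1-p) log₂(1-p) is the binary entropy function.

H(0.1315) = 0.5615 bits
C = 1 - 0.5615 = 0.4385 bits per symbol

This means we can reliably transmit up to 0.4385 bits of information per channel use.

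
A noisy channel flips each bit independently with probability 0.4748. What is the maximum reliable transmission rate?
0.0018 bits

For a binary symmetric channel (BSC) with error probability p:
Capacity C = 1 - H(p) bits per symbol

where H(p) = -p log₂(p) - (1-p) log₂(1-p) is the binary entropy function.

H(0.4748) = 0.9982 bits
C = 1 - 0.9982 = 0.0018 bits per symbol

This means we can reliably transmit up to 0.0018 bits of information per channel use.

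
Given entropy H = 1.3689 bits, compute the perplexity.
2.5827

Perplexity is 2^H (or exp(H) for natural log).

H = 1.3689 bits
Perplexity = 2^1.3689 = 2.5827

Interpretation: The model's uncertainty is equivalent to choosing uniformly among 2.6 options.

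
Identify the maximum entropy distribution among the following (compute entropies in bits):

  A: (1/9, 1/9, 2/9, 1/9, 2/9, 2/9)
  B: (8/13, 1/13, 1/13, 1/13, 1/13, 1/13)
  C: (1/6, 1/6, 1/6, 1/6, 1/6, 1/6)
C

For a discrete distribution over n outcomes, entropy is maximized by the uniform distribution.

Computing entropies:
H(A) = 2.5033 bits
H(B) = 1.8543 bits
H(C) = 2.5850 bits

The uniform distribution (where all probabilities equal 1/6) achieves the maximum entropy of log_2(6) = 2.5850 bits.

Distribution C has the highest entropy.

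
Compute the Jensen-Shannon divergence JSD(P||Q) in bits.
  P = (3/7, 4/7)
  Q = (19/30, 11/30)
0.0306 bits

Jensen-Shannon divergence is:
JSD(P||Q) = 0.5 × D_KL(P||M) + 0.5 × D_KL(Q||M)
where M = 0.5 × (P + Q) is the mixture distribution.

M = 0.5 × (3/7, 4/7) + 0.5 × (19/30, 11/30) = (0.530952, 0.469048)

D_KL(P||M) = 0.0303 bits
D_KL(Q||M) = 0.0308 bits

JSD(P||Q) = 0.5 × 0.0303 + 0.5 × 0.0308 = 0.0306 bits

Unlike KL divergence, JSD is symmetric and bounded: 0 ≤ JSD ≤ log(2).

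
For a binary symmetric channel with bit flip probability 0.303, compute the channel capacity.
0.1151 bits

For a binary symmetric channel (BSC) with error probability p:
Capacity C = 1 - H(p) bits per symbol

where H(p) = -p log₂(p) - (1-p) log₂(1-p) is the binary entropy function.

H(0.303) = 0.8849 bits
C = 1 - 0.8849 = 0.1151 bits per symbol

This means we can reliably transmit up to 0.1151 bits of information per channel use.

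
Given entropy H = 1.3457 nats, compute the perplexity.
3.8409

Perplexity is e^H (or exp(H) for natural log).

H = 1.3457 nats
Perplexity = e^1.3457 = 3.8409

Interpretation: The model's uncertainty is equivalent to choosing uniformly among 3.8 options.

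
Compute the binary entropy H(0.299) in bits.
0.8801 bits

The binary entropy function is:
H(p) = -p log(p) - (1-p) log(1-p)

H(0.299) = -0.299 × log_2(0.299) - 0.701 × log_2(0.701)
H(0.299) = 0.8801 bits

Note: Binary entropy is maximized at p=0.5 (H=1 bit) and minimized at p=0 or p=1 (H=0).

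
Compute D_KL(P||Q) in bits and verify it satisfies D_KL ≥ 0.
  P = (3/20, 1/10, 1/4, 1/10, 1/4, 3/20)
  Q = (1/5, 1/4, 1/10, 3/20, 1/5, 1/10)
0.2458 bits

KL divergence satisfies the Gibbs inequality: D_KL(P||Q) ≥ 0 for all distributions P, Q.

D_KL(P||Q) = Σ p(x) log(p(x)/q(x))
Term by term:
  x=0: 3/20 × log_2[(3/20)/(1/5)] = -0.0623
  x=1: 1/10 × log_2[(1/10)/(1/4)] = -0.1322
  x=2: 1/4 × log_2[(1/4)/(1/10)] = 0.3305
  x=3: 1/10 × log_2[(1/10)/(3/20)] = -0.0585
  x=4: 1/4 × log_2[(1/4)/(1/5)] = 0.0805
  x=5: 3/20 × log_2[(3/20)/(1/10)] = 0.0877
D_KL(P||Q) = 0.2458 bits

D_KL(P||Q) = 0.2458 ≥ 0 ✓

This non-negativity is a fundamental property: relative entropy cannot be negative because it measures how different Q is from P.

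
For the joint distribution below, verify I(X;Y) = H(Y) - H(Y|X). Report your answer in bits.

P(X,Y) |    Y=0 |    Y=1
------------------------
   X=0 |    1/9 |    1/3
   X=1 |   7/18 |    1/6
I(X;Y) = 0.1498 bits

Mutual information has multiple equivalent forms:
- I(X;Y) = H(X) - H(X|Y)
- I(X;Y) = H(Y) - H(Y|X)
- I(X;Y) = H(X) + H(Y) - H(X,Y)

Computing all quantities:
H(X) = 0.9911, H(Y) = 1.0000, H(X,Y) = 1.8413
H(X|Y) = 0.8413, H(Y|X) = 0.8502

Verification:
H(X) - H(X|Y) = 0.9911 - 0.8413 = 0.1498
H(Y) - H(Y|X) = 1.0000 - 0.8502 = 0.1498
H(X) + H(Y) - H(X,Y) = 0.9911 + 1.0000 - 1.8413 = 0.1498

All forms give I(X;Y) = 0.1498 bits. ✓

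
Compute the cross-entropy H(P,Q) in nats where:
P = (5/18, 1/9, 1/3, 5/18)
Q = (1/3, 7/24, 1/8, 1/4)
1.5203 nats

Cross-entropy: H(P,Q) = -Σ p(x) log q(x)

Alternatively: H(P,Q) = H(P) + D_KL(P||Q)
H(P) = 1.3220 nats
D_KL(P||Q) = 0.1983 nats

H(P,Q) = 1.3220 + 0.1983 = 1.5203 nats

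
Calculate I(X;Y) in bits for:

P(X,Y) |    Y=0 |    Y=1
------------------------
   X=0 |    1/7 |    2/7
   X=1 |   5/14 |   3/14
0.0611 bits

Mutual information: I(X;Y) = H(X) + H(Y) - H(X,Y)

Marginals:
P(X) = (3/7, 4/7), H(X) = 0.9852 bits
P(Y) = (1/2, 1/2), H(Y) = 1.0000 bits

Joint entropy: H(X,Y) = 1.9242 bits

I(X;Y) = 0.9852 + 1.0000 - 1.9242 = 0.0611 bits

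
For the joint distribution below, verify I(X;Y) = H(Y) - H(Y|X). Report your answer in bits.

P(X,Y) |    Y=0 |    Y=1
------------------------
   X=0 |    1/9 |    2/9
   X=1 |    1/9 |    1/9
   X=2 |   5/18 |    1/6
I(X;Y) = 0.0475 bits

Mutual information has multiple equivalent forms:
- I(X;Y) = H(X) - H(X|Y)
- I(X;Y) = H(Y) - H(Y|X)
- I(X;Y) = H(X) + H(Y) - H(X,Y)

Computing all quantities:
H(X) = 1.5305, H(Y) = 1.0000, H(X,Y) = 2.4830
H(X|Y) = 1.4830, H(Y|X) = 0.9525

Verification:
H(X) - H(X|Y) = 1.5305 - 1.4830 = 0.0475
H(Y) - H(Y|X) = 1.0000 - 0.9525 = 0.0475
H(X) + H(Y) - H(X,Y) = 1.5305 + 1.0000 - 2.4830 = 0.0475

All forms give I(X;Y) = 0.0475 bits. ✓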